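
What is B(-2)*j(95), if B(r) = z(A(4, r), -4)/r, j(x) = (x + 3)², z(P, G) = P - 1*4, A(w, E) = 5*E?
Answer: 67228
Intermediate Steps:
z(P, G) = -4 + P (z(P, G) = P - 4 = -4 + P)
j(x) = (3 + x)²
B(r) = (-4 + 5*r)/r
B(-2)*j(95) = (5 - 4/(-2))*(3 + 95)² = (5 - 4*(-½))*98² = (5 + 2)*9604 = 7*9604 = 67228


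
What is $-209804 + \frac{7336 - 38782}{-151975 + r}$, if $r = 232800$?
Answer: $- \frac{16957439746}{80825} \approx -2.098 \cdot 10^{5}$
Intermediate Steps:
$-209804 + \frac{7336 - 38782}{-151975 + r} = -209804 + \frac{7336 - 38782}{-151975 + 232800} = -209804 - \frac{31446}{80825} = - \frac{16957439746}{80825}$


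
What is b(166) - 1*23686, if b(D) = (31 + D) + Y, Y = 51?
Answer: -23438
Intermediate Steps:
b(D) = 82 + D (b(D) = (31 + D) + 51 = 82 + D)
b(166) - 1*23686 = (82 + 166) - 1*23686 = 248 - 23686 = -23438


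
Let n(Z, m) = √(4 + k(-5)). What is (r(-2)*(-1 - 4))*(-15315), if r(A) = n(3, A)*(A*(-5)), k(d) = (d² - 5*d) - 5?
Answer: 5360250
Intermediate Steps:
k(d) = -5 + d² - 5*d
n(Z, m) = 7 (n(Z, m) = √(4 + (-5 + (-5)² - 5*(-5))) = √(4 + (-5 + 25 + 25)) = √(4 + 45) = √49 = 7)
r(A) = -35*A (r(A) = 7*(A*(-5)) = 7*(-5*A) = -35*A)
(r(-2)*(-1 - 4))*(-15315) = ((-35*(-2))*(-1 - 4))*(-15315) = (70*(-5))*(-15315) = -350*(-15315) = 5360250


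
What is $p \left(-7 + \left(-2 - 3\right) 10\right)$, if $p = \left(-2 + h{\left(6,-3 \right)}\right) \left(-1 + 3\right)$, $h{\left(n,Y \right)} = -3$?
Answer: $570$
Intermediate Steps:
$p = -10$ ($p = \left(-2 - 3\right) \left(-1 + 3\right) = \left(-5\right) 2 = -10$)
$p \left(-7 + \left(-2 - 3\right) 10\right) = - 10 \left(-7 + \left(-2 - 3\right) 10\right) = - 10 \left(-7 - 50\right) = \left(-10\right) \left(-57\right) = 570$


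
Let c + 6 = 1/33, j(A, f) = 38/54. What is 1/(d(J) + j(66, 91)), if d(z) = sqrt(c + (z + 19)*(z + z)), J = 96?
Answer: -5643/177007678 + 243*sqrt(24038619)/177007678 ≈ 0.0066990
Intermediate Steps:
j(A, f) = 19/27 (j(A, f) = 38*(1/54) = 19/27)
c = -197/33 (c = -6 + 1/33 = -197/33 ≈ -5.9697)
d(z) = sqrt(-197/33 + 2*z*(19 + z)) (d(z) = sqrt(-197/33 + (z + 19)*(z + z)) = sqrt(-197/33 + (19 + z)*(2*z)) = sqrt(-197/33 + 2*z*(19 + z)))
1/(d(J) + j(66, 91)) = 1/(sqrt(-6501 + 2178*96**2 + 41382*96)/33 + 19/27) = 1/(sqrt(-6501 + 2178*9216 + 3972672)/33 + 19/27) = 1/(sqrt(-6501 + 20072448 + 3972672)/33 + 19/27) = 1/(sqrt(24038619)/33 + 19/27) = 1/(19/27 + sqrt(24038619)/33)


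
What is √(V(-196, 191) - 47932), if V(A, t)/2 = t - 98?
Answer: I*√47746 ≈ 218.51*I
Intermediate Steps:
V(A, t) = -196 + 2*t (V(A, t) = 2*(t - 98) = 2*(-98 + t) = -196 + 2*t)
√(V(-196, 191) - 47932) = √((-196 + 2*191) - 47932) = √((-196 + 382) - 47932) = √(186 - 47932) = √(-47746) = I*√47746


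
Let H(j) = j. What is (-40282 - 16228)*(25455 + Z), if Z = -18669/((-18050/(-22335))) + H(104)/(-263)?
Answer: -12627905211611/94943 ≈ -1.3301e+8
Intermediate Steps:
Z = -21933108689/949430 (Z = -18669/((-18050/(-22335))) + 104/(-263) = -18669/((-18050*(-1/22335))) + 104*(-1/263) = -18669/3610/4467 - 104/263 = -18669*4467/3610 - 104/263 = -83394423/3610 - 104/263 = -21933108689/949430 ≈ -23101.)
(-40282 - 16228)*(25455 + Z) = (-40282 - 16228)*(25455 - 21933108689/949430) = -56510*2234631961/949430 = -12627905211611/94943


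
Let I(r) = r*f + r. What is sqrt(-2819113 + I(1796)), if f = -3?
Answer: I*sqrt(2822705) ≈ 1680.1*I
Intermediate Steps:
I(r) = -2*r (I(r) = r*(-3) + r = -3*r + r = -2*r)
sqrt(-2819113 + I(1796)) = sqrt(-2819113 - 2*1796) = sqrt(-2819113 - 3592) = sqrt(-2822705) = I*sqrt(2822705)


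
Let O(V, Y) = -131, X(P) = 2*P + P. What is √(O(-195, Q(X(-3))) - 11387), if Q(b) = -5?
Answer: I*√11518 ≈ 107.32*I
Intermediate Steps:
X(P) = 3*P
√(O(-195, Q(X(-3))) - 11387) = √(-131 - 11387) = √(-11518) = I*√11518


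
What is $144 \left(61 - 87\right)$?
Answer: $-3744$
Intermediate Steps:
$144 \left(61 - 87\right) = 144 \left(-26\right) = -3744$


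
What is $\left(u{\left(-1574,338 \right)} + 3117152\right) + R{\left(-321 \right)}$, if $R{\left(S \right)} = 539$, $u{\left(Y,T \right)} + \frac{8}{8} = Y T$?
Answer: $2585678$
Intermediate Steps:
$u{\left(Y,T \right)} = -1 + T Y$ ($u{\left(Y,T \right)} = -1 + Y T = -1 + T Y$)
$\left(u{\left(-1574,338 \right)} + 3117152\right) + R{\left(-321 \right)} = \left(\left(-1 + 338 \left(-1574\right)\right) + 3117152\right) + 539 = \left(\left(-1 - 532012\right) + 3117152\right) + 539 = \left(-532013 + 3117152\right) + 539 = 2585139 + 539 = 2585678$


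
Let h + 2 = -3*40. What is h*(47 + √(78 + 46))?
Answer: -5734 - 244*√31 ≈ -7092.5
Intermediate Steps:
h = -122 (h = -2 - 3*40 = -2 - 120 = -122)
h*(47 + √(78 + 46)) = -122*(47 + √(78 + 46)) = -122*(47 + √124) = -122*(47 + 2*√31) = -5734 - 244*√31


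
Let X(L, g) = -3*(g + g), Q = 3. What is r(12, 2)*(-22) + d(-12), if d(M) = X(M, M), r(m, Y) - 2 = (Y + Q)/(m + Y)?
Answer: 141/7 ≈ 20.143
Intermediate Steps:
X(L, g) = -6*g
r(m, Y) = 2 + (3 + Y)/(Y + m) (r(m, Y) = 2 + (Y + 3)/(m + Y) = 2 + (3 + Y)/(Y + m))
d(M) = -6*M
r(12, 2)*(-22) + d(-12) = ((3 + 2*12 + 3*2)/(2 + 12))*(-22) - 6*(-12) = ((3 + 24 + 6)/14)*(-22) + 72 = ((1/14)*33)*(-22) + 72 = (33/14)*(-22) + 72 = -363/7 + 72 = 141/7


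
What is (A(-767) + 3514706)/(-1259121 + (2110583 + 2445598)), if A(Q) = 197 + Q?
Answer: 878534/824265 ≈ 1.0658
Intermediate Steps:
(A(-767) + 3514706)/(-1259121 + (2110583 + 2445598)) = ((197 - 767) + 3514706)/(-1259121 + (2110583 + 2445598)) = (-570 + 3514706)/(-1259121 + 4556181) = 3514136/3297060 = 3514136*(1/3297060) = 878534/824265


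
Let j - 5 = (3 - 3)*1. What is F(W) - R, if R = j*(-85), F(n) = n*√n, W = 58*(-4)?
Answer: 425 - 464*I*√58 ≈ 425.0 - 3533.7*I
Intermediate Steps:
W = -232
j = 5 (j = 5 + (3 - 3)*1 = 5 + 0*1 = 5 + 0 = 5)
F(n) = n^(3/2)
R = -425 (R = 5*(-85) = -425)
F(W) - R = (-232)^(3/2) - 1*(-425) = -464*I*√58 + 425 = 425 - 464*I*√58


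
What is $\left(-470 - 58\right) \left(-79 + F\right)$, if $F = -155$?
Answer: $123552$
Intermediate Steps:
$\left(-470 - 58\right) \left(-79 + F\right) = \left(-470 - 58\right) \left(-79 - 155\right) = \left(-470 - 58\right) \left(-234\right) = \left(-528\right) \left(-234\right) = 123552$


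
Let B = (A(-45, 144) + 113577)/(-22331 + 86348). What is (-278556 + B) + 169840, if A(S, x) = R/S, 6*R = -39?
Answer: -626360273537/5761530 ≈ -1.0871e+5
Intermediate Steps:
R = -13/2 (R = (⅙)*(-39) = -13/2 ≈ -6.5000)
A(S, x) = -13/(2*S)
B = 10221943/5761530 (B = (-13/2/(-45) + 113577)/(-22331 + 86348) = (-13/2*(-1/45) + 113577)/64017 = (13/90 + 113577)*(1/64017) = (10221943/90)*(1/64017) = 10221943/5761530 ≈ 1.7742)
(-278556 + B) + 169840 = (-278556 + 10221943/5761530) + 169840 = -1604898528737/5761530 + 169840 = -626360273537/5761530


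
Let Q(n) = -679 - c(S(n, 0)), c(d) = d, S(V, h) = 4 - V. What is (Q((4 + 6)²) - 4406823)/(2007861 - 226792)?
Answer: -4407406/1781069 ≈ -2.4746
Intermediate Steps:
Q(n) = -683 + n (Q(n) = -679 - (4 - n) = -679 + (-4 + n) = -683 + n)
(Q((4 + 6)²) - 4406823)/(2007861 - 226792) = ((-683 + (4 + 6)²) - 4406823)/(2007861 - 226792) = ((-683 + 10²) - 4406823)/1781069 = ((-683 + 100) - 4406823)*(1/1781069) = (-583 - 4406823)*(1/1781069) = -4407406*1/1781069 = -4407406/1781069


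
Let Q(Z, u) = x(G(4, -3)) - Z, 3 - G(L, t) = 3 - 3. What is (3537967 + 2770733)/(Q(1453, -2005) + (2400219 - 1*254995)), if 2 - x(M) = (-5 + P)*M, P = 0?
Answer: 525725/178649 ≈ 2.9428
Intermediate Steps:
G(L, t) = 3 (G(L, t) = 3 - (3 - 3) = 3 - 1*0 = 3 + 0 = 3)
x(M) = 2 + 5*M (x(M) = 2 - (-5 + 0)*M = 2 - (-5)*M = 2 + 5*M)
Q(Z, u) = 17 - Z (Q(Z, u) = (2 + 5*3) - Z = (2 + 15) - Z = 17 - Z)
(3537967 + 2770733)/(Q(1453, -2005) + (2400219 - 1*254995)) = (3537967 + 2770733)/((17 - 1*1453) + (2400219 - 1*254995)) = 6308700/((17 - 1453) + (2400219 - 254995)) = 6308700/(-1436 + 2145224) = 6308700/2143788 = 6308700*(1/2143788) = 525725/178649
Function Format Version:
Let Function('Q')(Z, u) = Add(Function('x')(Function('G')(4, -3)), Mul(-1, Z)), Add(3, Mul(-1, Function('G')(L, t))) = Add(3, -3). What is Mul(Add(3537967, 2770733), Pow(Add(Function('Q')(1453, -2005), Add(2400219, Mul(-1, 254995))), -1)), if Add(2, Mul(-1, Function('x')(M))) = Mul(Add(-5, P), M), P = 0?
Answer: Rational(525725, 178649) ≈ 2.9428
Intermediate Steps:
Function('G')(L, t) = 3 (Function('G')(L, t) = Add(3, Mul(-1, Add(3, -3))) = Add(3, Mul(-1, 0)) = Add(3, 0) = 3)
Function('x')(M) = Add(2, Mul(5, M)) (Function('x')(M) = Add(2, Mul(-1, Mul(Add(-5, 0), M))) = Add(2, Mul(-1, Mul(-5, M))) = Add(2, Mul(5, M)))
Function('Q')(Z, u) = Add(17, Mul(-1, Z)) (Function('Q')(Z, u) = Add(Add(2, Mul(5, 3)), Mul(-1, Z)) = Add(Add(2, 15), Mul(-1, Z)) = Add(17, Mul(-1, Z)))
Mul(Add(3537967, 2770733), Pow(Add(Function('Q')(1453, -2005), Add(2400219, Mul(-1, 254995))), -1)) = Mul(Add(3537967, 2770733), Pow(Add(Add(17, Mul(-1, 1453)), Add(2400219, Mul(-1, 254995))), -1)) = Mul(6308700, Pow(Add(Add(17, -1453), Add(2400219, -254995)), -1)) = Mul(6308700, Pow(Add(-1436, 2145224), -1)) = Mul(6308700, Pow(2143788, -1)) = Mul(6308700, Rational(1, 2143788)) = Rational(525725, 178649)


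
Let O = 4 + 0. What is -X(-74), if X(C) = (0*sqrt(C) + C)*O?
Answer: 296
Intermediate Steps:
O = 4
X(C) = 4*C (X(C) = (0*sqrt(C) + C)*4 = (0 + C)*4 = C*4 = 4*C)
-X(-74) = -4*(-74) = -1*(-296) = 296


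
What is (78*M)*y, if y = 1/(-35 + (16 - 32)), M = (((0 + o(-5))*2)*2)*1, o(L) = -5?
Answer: 520/17 ≈ 30.588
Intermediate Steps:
M = -20 (M = (((0 - 5)*2)*2)*1 = (-5*2*2)*1 = -10*2*1 = -20*1 = -20)
y = -1/51 (y = 1/(-35 - 16) = 1/(-51) = -1/51 ≈ -0.019608)
(78*M)*y = (78*(-20))*(-1/51) = -1560*(-1/51) = 520/17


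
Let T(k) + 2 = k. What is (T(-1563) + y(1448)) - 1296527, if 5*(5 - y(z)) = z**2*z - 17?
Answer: -608503562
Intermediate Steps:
T(k) = -2 + k
y(z) = 42/5 - z**3/5 (y(z) = 5 - (z**2*z - 17)/5 = 5 - (z**3 - 17)/5 = 5 - (-17 + z**3)/5 = 5 + (17/5 - z**3/5) = 42/5 - z**3/5)
(T(-1563) + y(1448)) - 1296527 = ((-2 - 1563) + (42/5 - 1/5*1448**3)) - 1296527 = (-1565 + (42/5 - 1/5*3036027392)) - 1296527 = (-1565 + (42/5 - 3036027392/5)) - 1296527 = (-1565 - 607205470) - 1296527 = -607207035 - 1296527 = -608503562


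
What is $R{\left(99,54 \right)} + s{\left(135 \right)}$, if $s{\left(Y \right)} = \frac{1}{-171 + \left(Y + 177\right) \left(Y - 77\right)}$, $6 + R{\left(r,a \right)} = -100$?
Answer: $- \frac{1900049}{17925} \approx -106.0$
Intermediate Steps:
$R{\left(r,a \right)} = -106$ ($R{\left(r,a \right)} = -6 - 100 = -106$)
$s{\left(Y \right)} = \frac{1}{-171 + \left(-77 + Y\right) \left(177 + Y\right)}$ ($s{\left(Y \right)} = \frac{1}{-171 + \left(177 + Y\right) \left(-77 + Y\right)} = \frac{1}{-171 + \left(-77 + Y\right) \left(177 + Y\right)}$)
$R{\left(99,54 \right)} + s{\left(135 \right)} = -106 + \frac{1}{-13800 + 135^{2} + 100 \cdot 135} = -106 + \frac{1}{-13800 + 18225 + 13500} = -106 + \frac{1}{17925} = - \frac{1900049}{17925}$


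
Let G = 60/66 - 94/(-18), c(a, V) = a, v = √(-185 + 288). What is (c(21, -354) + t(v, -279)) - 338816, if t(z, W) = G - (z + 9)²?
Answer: -33558314/99 - 18*√103 ≈ -3.3916e+5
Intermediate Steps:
v = √103 ≈ 10.149
G = 607/99 (G = 60*(1/66) - 94*(-1/18) = 10/11 + 47/9 = 607/99 ≈ 6.1313)
t(z, W) = 607/99 - (9 + z)² (t(z, W) = 607/99 - (z + 9)² = 607/99 - (9 + z)²)
(c(21, -354) + t(v, -279)) - 338816 = (21 + (607/99 - (9 + √103)²)) - 338816 = (2686/99 - (9 + √103)²) - 338816 = -33540098/99 - (9 + √103)²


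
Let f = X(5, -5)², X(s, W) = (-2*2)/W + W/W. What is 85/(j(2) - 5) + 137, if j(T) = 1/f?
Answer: 9035/76 ≈ 118.88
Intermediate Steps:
X(s, W) = 1 - 4/W (X(s, W) = -4/W + 1 = 1 - 4/W)
f = 81/25 (f = ((-4 - 5)/(-5))² = (-⅕*(-9))² = (9/5)² = 81/25 ≈ 3.2400)
j(T) = 25/81 (j(T) = 1/(81/25) = 25/81)
85/(j(2) - 5) + 137 = 85/(25/81 - 5) + 137 = 85/(-380/81) + 137 = -81/380*85 + 137 = -1377/76 + 137 = 9035/76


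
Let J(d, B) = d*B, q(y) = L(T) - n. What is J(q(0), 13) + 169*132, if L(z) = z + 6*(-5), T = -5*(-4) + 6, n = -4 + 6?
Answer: 22230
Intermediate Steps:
n = 2
T = 26 (T = 20 + 6 = 26)
L(z) = -30 + z (L(z) = z - 30 = -30 + z)
q(y) = -6 (q(y) = (-30 + 26) - 1*2 = -4 - 2 = -6)
J(d, B) = B*d
J(q(0), 13) + 169*132 = 13*(-6) + 169*132 = -78 + 22308 = 22230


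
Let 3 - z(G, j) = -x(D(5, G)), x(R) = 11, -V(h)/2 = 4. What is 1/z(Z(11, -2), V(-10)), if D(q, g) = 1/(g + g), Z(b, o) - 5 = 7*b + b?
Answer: 1/14 ≈ 0.071429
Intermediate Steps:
Z(b, o) = 5 + 8*b (Z(b, o) = 5 + (7*b + b) = 5 + 8*b)
D(q, g) = 1/(2*g)
V(h) = -8 (V(h) = -2*4 = -8)
z(G, j) = 14 (z(G, j) = 3 - (-1)*11 = 3 - 1*(-11) = 3 + 11 = 14)
1/z(Z(11, -2), V(-10)) = 1/14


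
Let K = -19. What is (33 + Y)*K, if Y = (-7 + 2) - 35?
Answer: 133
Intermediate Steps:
Y = -40 (Y = -5 - 35 = -40)
(33 + Y)*K = (33 - 40)*(-19) = -7*(-19) = 133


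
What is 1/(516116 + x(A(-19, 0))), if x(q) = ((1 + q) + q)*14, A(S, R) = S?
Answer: 1/515598 ≈ 1.9395e-6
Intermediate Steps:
x(q) = 14 + 28*q (x(q) = (1 + 2*q)*14 = 14 + 28*q)
1/(516116 + x(A(-19, 0))) = 1/(516116 + (14 + 28*(-19))) = 1/(516116 + (14 - 532)) = 1/(516116 - 518) = 1/515598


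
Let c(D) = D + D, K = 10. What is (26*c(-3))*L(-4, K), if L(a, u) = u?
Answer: -1560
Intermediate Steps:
c(D) = 2*D
(26*c(-3))*L(-4, K) = (26*(2*(-3)))*10 = (26*(-6))*10 = -156*10 = -1560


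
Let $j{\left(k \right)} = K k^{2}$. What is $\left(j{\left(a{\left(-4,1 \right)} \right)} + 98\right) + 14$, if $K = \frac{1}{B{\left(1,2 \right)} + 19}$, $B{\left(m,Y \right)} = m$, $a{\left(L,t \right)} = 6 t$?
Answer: $\frac{569}{5} \approx 113.8$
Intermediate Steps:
$K = \frac{1}{20}$ ($K = \frac{1}{1 + 19} = \frac{1}{20} \approx 0.05$)
$j{\left(k \right)} = \frac{k^{2}}{20}$
$\left(j{\left(a{\left(-4,1 \right)} \right)} + 98\right) + 14 = \left(\frac{\left(6 \cdot 1\right)^{2}}{20} + 98\right) + 14 = \left(\frac{6^{2}}{20} + 98\right) + 14 = \left(\frac{1}{20} \cdot 36 + 98\right) + 14 = \left(\frac{9}{5} + 98\right) + 14 = \frac{499}{5} + 14 = \frac{569}{5}$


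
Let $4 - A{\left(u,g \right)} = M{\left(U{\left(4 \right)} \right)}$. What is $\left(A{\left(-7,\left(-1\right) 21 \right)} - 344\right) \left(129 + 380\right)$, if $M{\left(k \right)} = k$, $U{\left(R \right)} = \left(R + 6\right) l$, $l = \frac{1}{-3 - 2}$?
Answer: $-172042$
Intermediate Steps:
$l = - \frac{1}{5}$ ($l = \frac{1}{-5} = - \frac{1}{5} \approx -0.2$)
$U{\left(R \right)} = - \frac{6}{5} - \frac{R}{5}$ ($U{\left(R \right)} = \left(R + 6\right) \left(- \frac{1}{5}\right) = \left(6 + R\right) \left(- \frac{1}{5}\right) = - \frac{6}{5} - \frac{R}{5}$)
$A{\left(u,g \right)} = 6$ ($A{\left(u,g \right)} = 4 - \left(- \frac{6}{5} - \frac{4}{5}\right) = 4 - -2 = 4 + 2 = 6$)
$\left(A{\left(-7,\left(-1\right) 21 \right)} - 344\right) \left(129 + 380\right) = \left(6 - 344\right) \left(129 + 380\right) = \left(-338\right) 509 = -172042$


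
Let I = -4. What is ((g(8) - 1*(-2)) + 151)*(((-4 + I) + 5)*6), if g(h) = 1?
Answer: -2772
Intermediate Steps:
((g(8) - 1*(-2)) + 151)*(((-4 + I) + 5)*6) = ((1 - 1*(-2)) + 151)*(((-4 - 4) + 5)*6) = ((1 + 2) + 151)*((-8 + 5)*6) = (3 + 151)*(-3*6) = 154*(-18) = -2772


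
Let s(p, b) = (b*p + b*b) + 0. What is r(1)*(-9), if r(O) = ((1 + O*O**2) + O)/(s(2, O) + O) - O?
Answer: 9/4 ≈ 2.2500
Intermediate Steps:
s(p, b) = b**2 + b*p (s(p, b) = (b*p + b**2) + 0 = (b**2 + b*p) + 0 = b**2 + b*p)
r(O) = -O + (1 + O + O**3)/(O + O*(2 + O)) (r(O) = ((1 + O*O**2) + O)/(O*(O + 2) + O) - O = ((1 + O**3) + O)/(O*(2 + O) + O) - O = (1 + O + O**3)/(O + O*(2 + O)) - O = -O + (1 + O + O**3)/(O + O*(2 + O)))
r(1)*(-9) = ((1 + 1 - 3*1**2)/(1*(3 + 1)))*(-9) = (1*(1 + 1 - 3*1)/4)*(-9) = (1*(1/4)*(1 + 1 - 3))*(-9) = (1*(1/4)*(-1))*(-9) = -1/4*(-9) = 9/4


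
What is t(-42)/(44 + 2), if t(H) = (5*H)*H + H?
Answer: 4389/23 ≈ 190.83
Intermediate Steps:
t(H) = H + 5*H**2 (t(H) = 5*H**2 + H = H + 5*H**2)
t(-42)/(44 + 2) = (-42*(1 + 5*(-42)))/(44 + 2) = (-42*(1 - 210))/46 = (-42*(-209))/46 = (1/46)*8778 = 4389/23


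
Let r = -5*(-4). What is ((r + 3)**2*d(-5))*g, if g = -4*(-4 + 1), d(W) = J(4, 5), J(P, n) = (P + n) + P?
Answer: 82524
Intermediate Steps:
r = 20
J(P, n) = n + 2*P
d(W) = 13 (d(W) = 5 + 2*4 = 5 + 8 = 13)
g = 12 (g = -4*(-3) = 12)
((r + 3)**2*d(-5))*g = ((20 + 3)**2*13)*12 = (23**2*13)*12 = (529*13)*12 = 6877*12 = 82524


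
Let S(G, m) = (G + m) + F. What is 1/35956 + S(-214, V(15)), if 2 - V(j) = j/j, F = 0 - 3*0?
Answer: -7658627/35956 ≈ -213.00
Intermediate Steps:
F = 0 (F = 0 + 0 = 0)
V(j) = 1 (V(j) = 2 - j/j = 2 - 1*1 = 2 - 1 = 1)
S(G, m) = G + m (S(G, m) = (G + m) + 0 = G + m)
1/35956 + S(-214, V(15)) = 1/35956 + (-214 + 1) = 1/35956 - 213 = -7658627/35956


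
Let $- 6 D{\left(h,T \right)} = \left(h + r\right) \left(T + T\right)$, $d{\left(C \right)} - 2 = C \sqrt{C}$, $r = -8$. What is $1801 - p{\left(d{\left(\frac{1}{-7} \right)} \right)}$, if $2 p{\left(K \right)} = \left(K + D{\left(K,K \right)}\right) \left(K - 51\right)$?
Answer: $\frac{286360}{147} - \frac{18579 i \sqrt{7}}{16807} \approx 1948.0 - 2.9247 i$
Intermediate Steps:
$d{\left(C \right)} = 2 + C^{\frac{3}{2}}$ ($d{\left(C \right)} = 2 + C \sqrt{C} = 2 + C^{\frac{3}{2}}$)
$D{\left(h,T \right)} = - \frac{T \left(-8 + h\right)}{3}$ ($D{\left(h,T \right)} = - \frac{\left(h - 8\right) \left(T + T\right)}{6} = - \frac{\left(-8 + h\right) 2 T}{6} = - \frac{2 T \left(-8 + h\right)}{6} = - \frac{T \left(-8 + h\right)}{3}$)
$p{\left(K \right)} = \frac{\left(-51 + K\right) \left(K + \frac{K \left(8 - K\right)}{3}\right)}{2}$ ($p{\left(K \right)} = \frac{\left(K + \frac{K \left(8 - K\right)}{3}\right) \left(K - 51\right)}{2} = \frac{\left(K + \frac{K \left(8 - K\right)}{3}\right) \left(-51 + K\right)}{2} = \frac{\left(-51 + K\right) \left(K + \frac{K \left(8 - K\right)}{3}\right)}{2}$)
$1801 - p{\left(d{\left(\frac{1}{-7} \right)} \right)} = 1801 - \frac{\left(2 + \left(\frac{1}{-7}\right)^{\frac{3}{2}}\right) \left(-561 - \left(2 + \left(\frac{1}{-7}\right)^{\frac{3}{2}}\right)^{2} + 62 \left(2 + \left(\frac{1}{-7}\right)^{\frac{3}{2}}\right)\right)}{6} = 1801 - \frac{\left(2 + \left(- \frac{1}{7}\right)^{\frac{3}{2}}\right) \left(-561 - \left(2 + \left(- \frac{1}{7}\right)^{\frac{3}{2}}\right)^{2} + 62 \left(2 + \left(- \frac{1}{7}\right)^{\frac{3}{2}}\right)\right)}{6} = 1801 - \frac{\left(2 - \frac{i \sqrt{7}}{49}\right) \left(-561 - \left(2 - \frac{i \sqrt{7}}{49}\right)^{2} + 62 \left(2 - \frac{i \sqrt{7}}{49}\right)\right)}{6} = 1801 - \frac{\left(2 - \frac{i \sqrt{7}}{49}\right) \left(-561 - \left(2 - \frac{i \sqrt{7}}{49}\right)^{2} + \left(124 - \frac{62 i \sqrt{7}}{49}\right)\right)}{6} = 1801 - \frac{\left(2 - \frac{i \sqrt{7}}{49}\right) \left(-437 - \left(2 - \frac{i \sqrt{7}}{49}\right)^{2} - \frac{62 i \sqrt{7}}{49}\right)}{6}$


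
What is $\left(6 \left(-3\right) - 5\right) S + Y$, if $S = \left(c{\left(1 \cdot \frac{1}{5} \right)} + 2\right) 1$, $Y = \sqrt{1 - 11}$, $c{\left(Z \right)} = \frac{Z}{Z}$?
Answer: $-69 + i \sqrt{10} \approx -69.0 + 3.1623 i$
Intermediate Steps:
$c{\left(Z \right)} = 1$
$Y = i \sqrt{10}$ ($Y = \sqrt{-10} = i \sqrt{10} \approx 3.1623 i$)
$S = 3$ ($S = \left(1 + 2\right) 1 = 3 \cdot 1 = 3$)
$\left(6 \left(-3\right) - 5\right) S + Y = \left(6 \left(-3\right) - 5\right) 3 + i \sqrt{10} = \left(-18 - 5\right) 3 + i \sqrt{10} = \left(-23\right) 3 + i \sqrt{10} = -69 + i \sqrt{10}$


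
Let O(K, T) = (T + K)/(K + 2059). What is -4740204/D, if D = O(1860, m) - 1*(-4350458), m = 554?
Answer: -4644214869/4262361829 ≈ -1.0896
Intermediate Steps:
O(K, T) = (K + T)/(2059 + K)
D = 17049447316/3919 (D = (1860 + 554)/(2059 + 1860) - 1*(-4350458) = 2414/3919 + 4350458 = 17049447316/3919 ≈ 4.3505e+6)
-4740204/D = -4740204/17049447316/3919 = -4740204*3919/17049447316 = -4644214869/4262361829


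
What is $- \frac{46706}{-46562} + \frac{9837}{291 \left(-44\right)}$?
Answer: $\frac{23332205}{99363308} \approx 0.23482$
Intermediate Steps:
$- \frac{46706}{-46562} + \frac{9837}{291 \left(-44\right)} = \left(-46706\right) \left(- \frac{1}{46562}\right) + \frac{9837}{-12804} = \frac{23353}{23281} + 9837 \left(- \frac{1}{12804}\right) = \frac{23353}{23281} - \frac{3279}{4268} = \frac{23332205}{99363308}$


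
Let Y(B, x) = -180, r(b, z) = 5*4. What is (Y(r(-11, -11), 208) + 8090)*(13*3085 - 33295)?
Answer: 53867100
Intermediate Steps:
r(b, z) = 20
(Y(r(-11, -11), 208) + 8090)*(13*3085 - 33295) = (-180 + 8090)*(13*3085 - 33295) = 7910*(40105 - 33295) = 7910*6810 = 53867100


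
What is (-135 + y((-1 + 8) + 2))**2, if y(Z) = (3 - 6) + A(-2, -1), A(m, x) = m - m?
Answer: 19044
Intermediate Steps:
A(m, x) = 0
y(Z) = -3 (y(Z) = (3 - 6) + 0 = -3 + 0 = -3)
(-135 + y((-1 + 8) + 2))**2 = (-135 - 3)**2 = (-138)**2 = 19044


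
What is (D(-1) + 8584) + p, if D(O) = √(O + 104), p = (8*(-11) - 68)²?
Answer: 32920 + √103 ≈ 32930.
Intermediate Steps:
p = 24336 (p = (-88 - 68)² = (-156)² = 24336)
D(O) = √(104 + O)
(D(-1) + 8584) + p = (√(104 - 1) + 8584) + 24336 = (√103 + 8584) + 24336 = (8584 + √103) + 24336 = 32920 + √103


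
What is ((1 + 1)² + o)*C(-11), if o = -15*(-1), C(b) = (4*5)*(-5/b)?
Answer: 1900/11 ≈ 172.73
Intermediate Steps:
C(b) = -100/b (C(b) = 20*(-5/b) = -100/b)
o = 15
((1 + 1)² + o)*C(-11) = ((1 + 1)² + 15)*(-100/(-11)) = (2² + 15)*(-100*(-1/11)) = (4 + 15)*(100/11) = 19*(100/11) = 1900/11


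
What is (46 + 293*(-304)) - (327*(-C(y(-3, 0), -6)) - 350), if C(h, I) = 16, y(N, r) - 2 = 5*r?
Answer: -83444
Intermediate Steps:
y(N, r) = 2 + 5*r
(46 + 293*(-304)) - (327*(-C(y(-3, 0), -6)) - 350) = (46 + 293*(-304)) - (327*(-1*16) - 350) = (46 - 89072) - (327*(-16) - 350) = -89026 - (-5232 - 350) = -89026 - 1*(-5582) = -89026 + 5582 = -83444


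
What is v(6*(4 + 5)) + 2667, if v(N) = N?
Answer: 2721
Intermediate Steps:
v(6*(4 + 5)) + 2667 = 6*(4 + 5) + 2667 = 6*9 + 2667 = 54 + 2667 = 2721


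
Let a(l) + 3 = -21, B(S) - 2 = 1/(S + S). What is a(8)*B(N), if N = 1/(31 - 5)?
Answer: -360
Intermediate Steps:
N = 1/26 ≈ 0.038462
B(S) = 2 + 1/(2*S) (B(S) = 2 + 1/(S + S) = 2 + 1/(2*S))
a(l) = -24 (a(l) = -3 - 21 = -24)
a(8)*B(N) = -24*(2 + 1/(2*(1/26))) = -24*(2 + (½)*26) = -24*(2 + 13) = -24*15 = -360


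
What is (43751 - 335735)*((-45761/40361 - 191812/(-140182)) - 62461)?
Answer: 7370424305952145152/404134693 ≈ 1.8238e+10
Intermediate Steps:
(43751 - 335735)*((-45761/40361 - 191812/(-140182)) - 62461) = -291984*((-45761*1/40361 - 191812*(-1/140182)) - 62461) = -291984*((-45761/40361 + 95906/70091) - 62461) = -291984*(663427815/2828942851 - 62461) = -291984*(-176697935988496/2828942851) = 7370424305952145152/404134693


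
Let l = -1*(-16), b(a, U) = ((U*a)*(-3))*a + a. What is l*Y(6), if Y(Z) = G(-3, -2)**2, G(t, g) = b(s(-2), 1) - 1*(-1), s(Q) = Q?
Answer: 2704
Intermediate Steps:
b(a, U) = a - 3*U*a**2 (b(a, U) = (-3*U*a)*a + a = -3*U*a**2 + a = a - 3*U*a**2)
l = 16
G(t, g) = -13 (G(t, g) = -2*(1 - 3*1*(-2)) - 1*(-1) = -2*(1 + 6) + 1 = -2*7 + 1 = -14 + 1 = -13)
Y(Z) = 169 (Y(Z) = (-13)**2 = 169)
l*Y(6) = 16*169 = 2704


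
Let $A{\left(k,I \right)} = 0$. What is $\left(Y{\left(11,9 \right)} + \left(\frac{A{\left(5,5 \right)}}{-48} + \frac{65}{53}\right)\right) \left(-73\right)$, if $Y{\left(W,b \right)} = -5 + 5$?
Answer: $- \frac{4745}{53} \approx -89.528$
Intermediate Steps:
$Y{\left(W,b \right)} = 0$
$\left(Y{\left(11,9 \right)} + \left(\frac{A{\left(5,5 \right)}}{-48} + \frac{65}{53}\right)\right) \left(-73\right) = \left(0 + \left(\frac{0}{-48} + \frac{65}{53}\right)\right) \left(-73\right) = \left(0 + \left(0 \left(- \frac{1}{48}\right) + 65 \cdot \frac{1}{53}\right)\right) \left(-73\right) = \left(0 + \left(0 + \frac{65}{53}\right)\right) \left(-73\right) = \left(0 + \frac{65}{53}\right) \left(-73\right) = \frac{65}{53} \left(-73\right) = - \frac{4745}{53}$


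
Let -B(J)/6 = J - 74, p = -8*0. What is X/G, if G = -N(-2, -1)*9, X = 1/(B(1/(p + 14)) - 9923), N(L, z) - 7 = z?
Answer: 7/3583224 ≈ 1.9535e-6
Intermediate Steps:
p = 0
N(L, z) = 7 + z
B(J) = 444 - 6*J (B(J) = -6*(J - 74) = -6*(-74 + J) = 444 - 6*J)
X = -7/66356 (X = 1/((444 - 6/(0 + 14)) - 9923) = 1/((444 - 6/14) - 9923) = 1/((444 - 6*1/14) - 9923) = 1/((444 - 3/7) - 9923) = 1/(3105/7 - 9923) = 1/(-66356/7) = -7/66356 ≈ -0.00010549)
G = -54 (G = -(7 - 1)*9 = -1*6*9 = -6*9 = -54)
X/G = -7/66356/(-54) = -7/66356*(-1/54) = 7/3583224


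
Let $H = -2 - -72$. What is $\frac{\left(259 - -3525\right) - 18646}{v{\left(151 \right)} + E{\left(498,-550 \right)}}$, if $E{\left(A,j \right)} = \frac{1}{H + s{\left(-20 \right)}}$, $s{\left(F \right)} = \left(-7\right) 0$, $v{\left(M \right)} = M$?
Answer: $- \frac{1040340}{10571} \approx -98.415$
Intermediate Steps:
$s{\left(F \right)} = 0$
$H = 70$ ($H = -2 + 72 = 70$)
$E{\left(A,j \right)} = \frac{1}{70}$ ($E{\left(A,j \right)} = \frac{1}{70 + 0} = \frac{1}{70}$)
$\frac{\left(259 - -3525\right) - 18646}{v{\left(151 \right)} + E{\left(498,-550 \right)}} = \frac{\left(259 - -3525\right) - 18646}{151 + \frac{1}{70}} = \frac{\left(259 + 3525\right) - 18646}{\frac{10571}{70}} = \left(3784 - 18646\right) \frac{70}{10571} = \left(-14862\right) \frac{70}{10571} = - \frac{1040340}{10571}$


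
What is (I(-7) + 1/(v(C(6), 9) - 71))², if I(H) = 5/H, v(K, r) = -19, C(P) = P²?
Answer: 208849/396900 ≈ 0.52620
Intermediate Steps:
(I(-7) + 1/(v(C(6), 9) - 71))² = (5/(-7) + 1/(-19 - 71))² = (5*(-⅐) + 1/(-90))² = (-5/7 - 1/90)² = (-457/630)² = 208849/396900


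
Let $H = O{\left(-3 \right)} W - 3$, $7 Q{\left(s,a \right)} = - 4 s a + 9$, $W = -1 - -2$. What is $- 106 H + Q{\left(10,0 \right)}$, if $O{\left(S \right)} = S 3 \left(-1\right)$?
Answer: $- \frac{4443}{7} \approx -634.71$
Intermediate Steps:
$W = 1$ ($W = -1 + 2 = 1$)
$O{\left(S \right)} = - 3 S$ ($O{\left(S \right)} = 3 S \left(-1\right) = - 3 S$)
$Q{\left(s,a \right)} = \frac{9}{7} - \frac{4 a s}{7}$ ($Q{\left(s,a \right)} = \frac{- 4 s a + 9}{7} = \frac{- 4 a s + 9}{7} = \frac{9 - 4 a s}{7} = \frac{9}{7} - \frac{4 a s}{7}$)
$H = 6$ ($H = \left(-3\right) \left(-3\right) 1 - 3 = 9 \cdot 1 - 3 = 9 - 3 = 6$)
$- 106 H + Q{\left(10,0 \right)} = \left(-106\right) 6 + \left(\frac{9}{7} - 0 \cdot 10\right) = -636 + \left(\frac{9}{7} + 0\right) = -636 + \frac{9}{7} = - \frac{4443}{7}$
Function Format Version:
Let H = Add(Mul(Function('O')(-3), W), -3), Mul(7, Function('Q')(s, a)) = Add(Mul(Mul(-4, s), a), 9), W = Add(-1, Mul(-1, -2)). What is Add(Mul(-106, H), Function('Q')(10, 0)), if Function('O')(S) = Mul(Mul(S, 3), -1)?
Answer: Rational(-4443, 7) ≈ -634.71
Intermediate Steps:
W = 1 (W = Add(-1, 2) = 1)
Function('O')(S) = Mul(-3, S) (Function('O')(S) = Mul(Mul(3, S), -1) = Mul(-3, S))
Function('Q')(s, a) = Add(Rational(9, 7), Mul(Rational(-4, 7), a, s)) (Function('Q')(s, a) = Mul(Rational(1, 7), Add(Mul(Mul(-4, s), a), 9)) = Mul(Rational(1, 7), Add(Mul(-4, a, s), 9)) = Mul(Rational(1, 7), Add(9, Mul(-4, a, s))) = Add(Rational(9, 7), Mul(Rational(-4, 7), a, s)))
H = 6 (H = Add(Mul(Mul(-3, -3), 1), -3) = Add(Mul(9, 1), -3) = Add(9, -3) = 6)
Add(Mul(-106, H), Function('Q')(10, 0)) = Add(Mul(-106, 6), Add(Rational(9, 7), Mul(Rational(-4, 7), 0, 10))) = Add(-636, Add(Rational(9, 7), 0)) = Add(-636, Rational(9, 7)) = Rational(-4443, 7)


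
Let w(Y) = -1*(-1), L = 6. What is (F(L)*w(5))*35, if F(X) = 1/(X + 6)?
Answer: 35/12 ≈ 2.9167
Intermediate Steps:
F(X) = 1/(6 + X)
w(Y) = 1
(F(L)*w(5))*35 = (1/(6 + 6))*35 = (1/12)*35 = 35/12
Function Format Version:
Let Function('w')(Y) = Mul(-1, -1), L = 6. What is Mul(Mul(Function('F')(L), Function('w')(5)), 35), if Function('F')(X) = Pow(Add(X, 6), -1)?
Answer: Rational(35, 12) ≈ 2.9167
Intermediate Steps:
Function('F')(X) = Pow(Add(6, X), -1)
Function('w')(Y) = 1
Mul(Mul(Function('F')(L), Function('w')(5)), 35) = Mul(Mul(Pow(Add(6, 6), -1), 1), 35) = Mul(Mul(Pow(12, -1), 1), 35) = Mul(Mul(Rational(1, 12), 1), 35) = Mul(Rational(1, 12), 35) = Rational(35, 12)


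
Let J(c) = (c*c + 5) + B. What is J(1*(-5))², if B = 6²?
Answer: 4356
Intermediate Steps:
B = 36
J(c) = 41 + c² (J(c) = (c*c + 5) + 36 = (c² + 5) + 36 = (5 + c²) + 36 = 41 + c²)
J(1*(-5))² = (41 + (1*(-5))²)² = (41 + (-5)²)² = (41 + 25)² = 66² = 4356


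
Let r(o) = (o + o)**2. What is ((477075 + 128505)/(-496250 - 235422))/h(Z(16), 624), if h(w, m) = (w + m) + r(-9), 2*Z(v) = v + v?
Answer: -151395/176332952 ≈ -0.00085857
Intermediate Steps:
r(o) = 4*o**2 (r(o) = (2*o)**2 = 4*o**2)
Z(v) = v (Z(v) = (v + v)/2 = (2*v)/2 = v)
h(w, m) = 324 + m + w (h(w, m) = (w + m) + 4*(-9)**2 = (m + w) + 4*81 = (m + w) + 324 = 324 + m + w)
((477075 + 128505)/(-496250 - 235422))/h(Z(16), 624) = ((477075 + 128505)/(-496250 - 235422))/(324 + 624 + 16) = (605580/(-731672))/964 = (605580*(-1/731672))*(1/964) = -151395/182918*1/964 = -151395/176332952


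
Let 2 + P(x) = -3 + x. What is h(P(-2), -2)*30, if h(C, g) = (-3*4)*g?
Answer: 720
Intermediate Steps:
P(x) = -5 + x (P(x) = -2 + (-3 + x) = -5 + x)
h(C, g) = -12*g
h(P(-2), -2)*30 = -12*(-2)*30 = 24*30 = 720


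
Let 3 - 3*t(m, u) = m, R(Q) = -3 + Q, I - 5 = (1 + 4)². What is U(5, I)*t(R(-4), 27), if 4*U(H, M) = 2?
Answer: 5/3 ≈ 1.6667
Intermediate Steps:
I = 30 (I = 5 + (1 + 4)² = 5 + 5² = 5 + 25 = 30)
t(m, u) = 1 - m/3
U(H, M) = ½ (U(H, M) = (¼)*2 = ½)
U(5, I)*t(R(-4), 27) = (1 - (-3 - 4)/3)/2 = (1 - ⅓*(-7))/2 = (1 + 7/3)/2 = (½)*(10/3) = 5/3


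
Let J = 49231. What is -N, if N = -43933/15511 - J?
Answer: 763665974/15511 ≈ 49234.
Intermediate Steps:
N = -763665974/15511 (N = -43933/15511 - 1*49231 = -43933*1/15511 - 49231 = -43933/15511 - 49231 = -763665974/15511 ≈ -49234.)
-N = -1*(-763665974/15511) = 763665974/15511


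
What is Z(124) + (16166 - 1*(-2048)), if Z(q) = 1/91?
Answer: 1657475/91 ≈ 18214.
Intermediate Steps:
Z(q) = 1/91
Z(124) + (16166 - 1*(-2048)) = 1/91 + (16166 - 1*(-2048)) = 1/91 + (16166 + 2048) = 1/91 + 18214 = 1657475/91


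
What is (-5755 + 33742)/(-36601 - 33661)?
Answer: -1473/3698 ≈ -0.39832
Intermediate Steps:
(-5755 + 33742)/(-36601 - 33661) = 27987/(-70262) = 27987*(-1/70262) = -1473/3698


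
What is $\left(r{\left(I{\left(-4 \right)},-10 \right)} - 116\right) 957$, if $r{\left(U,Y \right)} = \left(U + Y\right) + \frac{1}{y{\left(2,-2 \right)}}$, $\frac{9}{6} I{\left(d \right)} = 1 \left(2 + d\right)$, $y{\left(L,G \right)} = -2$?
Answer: $- \frac{244673}{2} \approx -1.2234 \cdot 10^{5}$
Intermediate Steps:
$I{\left(d \right)} = \frac{4}{3} + \frac{2 d}{3}$ ($I{\left(d \right)} = \frac{2 \cdot 1 \left(2 + d\right)}{3} = \frac{2 \left(2 + d\right)}{3} = \frac{4}{3} + \frac{2 d}{3}$)
$r{\left(U,Y \right)} = - \frac{1}{2} + U + Y$ ($r{\left(U,Y \right)} = \left(U + Y\right) + \frac{1}{-2} = \left(U + Y\right) - \frac{1}{2} = - \frac{1}{2} + U + Y$)
$\left(r{\left(I{\left(-4 \right)},-10 \right)} - 116\right) 957 = \left(\left(- \frac{1}{2} + \left(\frac{4}{3} + \frac{2}{3} \left(-4\right)\right) - 10\right) - 116\right) 957 = \left(\left(- \frac{1}{2} + \left(\frac{4}{3} - \frac{8}{3}\right) - 10\right) - 116\right) 957 = \left(\left(- \frac{1}{2} - \frac{4}{3} - 10\right) - 116\right) 957 = \left(- \frac{71}{6} - 116\right) 957 = \left(- \frac{767}{6}\right) 957 = - \frac{244673}{2}$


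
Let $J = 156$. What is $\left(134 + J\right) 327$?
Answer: $94830$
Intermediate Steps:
$\left(134 + J\right) 327 = \left(134 + 156\right) 327 = 290 \cdot 327 = 94830$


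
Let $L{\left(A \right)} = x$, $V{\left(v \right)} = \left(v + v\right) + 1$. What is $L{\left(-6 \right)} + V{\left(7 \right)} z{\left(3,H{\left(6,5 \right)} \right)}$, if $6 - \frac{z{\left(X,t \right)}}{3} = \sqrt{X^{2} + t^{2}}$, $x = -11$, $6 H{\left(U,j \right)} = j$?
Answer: $259 - \frac{15 \sqrt{349}}{2} \approx 118.89$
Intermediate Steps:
$H{\left(U,j \right)} = \frac{j}{6}$
$V{\left(v \right)} = 1 + 2 v$ ($V{\left(v \right)} = 2 v + 1 = 1 + 2 v$)
$L{\left(A \right)} = -11$
$z{\left(X,t \right)} = 18 - 3 \sqrt{X^{2} + t^{2}}$
$L{\left(-6 \right)} + V{\left(7 \right)} z{\left(3,H{\left(6,5 \right)} \right)} = -11 + \left(1 + 2 \cdot 7\right) \left(18 - 3 \sqrt{3^{2} + \left(\frac{1}{6} \cdot 5\right)^{2}}\right) = -11 + \left(1 + 14\right) \left(18 - 3 \sqrt{9 + \left(\frac{5}{6}\right)^{2}}\right) = -11 + 15 \left(18 - 3 \sqrt{9 + \frac{25}{36}}\right) = -11 + 15 \left(18 - 3 \sqrt{\frac{349}{36}}\right) = -11 + 15 \left(18 - 3 \frac{\sqrt{349}}{6}\right) = -11 + 15 \left(18 - \frac{\sqrt{349}}{2}\right) = -11 + \left(270 - \frac{15 \sqrt{349}}{2}\right) = 259 - \frac{15 \sqrt{349}}{2}$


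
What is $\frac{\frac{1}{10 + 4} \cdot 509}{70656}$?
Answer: $\frac{509}{989184} \approx 0.00051457$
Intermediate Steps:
$\frac{\frac{1}{10 + 4} \cdot 509}{70656} = \frac{1}{14} \cdot 509 \cdot \frac{1}{70656} = \frac{509}{14} \cdot \frac{1}{70656} = \frac{509}{989184}$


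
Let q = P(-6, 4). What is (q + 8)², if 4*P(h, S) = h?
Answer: 169/4 ≈ 42.250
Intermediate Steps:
P(h, S) = h/4
q = -3/2 (q = (¼)*(-6) = -3/2 ≈ -1.5000)
(q + 8)² = (-3/2 + 8)² = (13/2)² = 169/4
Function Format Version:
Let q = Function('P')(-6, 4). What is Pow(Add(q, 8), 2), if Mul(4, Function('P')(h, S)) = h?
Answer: Rational(169, 4) ≈ 42.250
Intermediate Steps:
Function('P')(h, S) = Mul(Rational(1, 4), h)
q = Rational(-3, 2) (q = Mul(Rational(1, 4), -6) = Rational(-3, 2) ≈ -1.5000)
Pow(Add(q, 8), 2) = Pow(Add(Rational(-3, 2), 8), 2) = Pow(Rational(13, 2), 2) = Rational(169, 4)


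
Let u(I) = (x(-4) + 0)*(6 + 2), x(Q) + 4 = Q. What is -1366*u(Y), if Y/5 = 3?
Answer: 87424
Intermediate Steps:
Y = 15 (Y = 5*3 = 15)
x(Q) = -4 + Q
u(I) = -64 (u(I) = ((-4 - 4) + 0)*(6 + 2) = (-8 + 0)*8 = -8*8 = -64)
-1366*u(Y) = -1366*(-64) = 87424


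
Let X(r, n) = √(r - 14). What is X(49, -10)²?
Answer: 35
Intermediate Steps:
X(r, n) = √(-14 + r)
X(49, -10)² = (√(-14 + 49))² = (√35)² = 35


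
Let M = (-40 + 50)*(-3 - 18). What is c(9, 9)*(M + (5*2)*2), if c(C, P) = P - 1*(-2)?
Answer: -2090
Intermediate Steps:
c(C, P) = 2 + P (c(C, P) = P + 2 = 2 + P)
M = -210 (M = 10*(-21) = -210)
c(9, 9)*(M + (5*2)*2) = (2 + 9)*(-210 + (5*2)*2) = 11*(-210 + 10*2) = 11*(-210 + 20) = 11*(-190) = -2090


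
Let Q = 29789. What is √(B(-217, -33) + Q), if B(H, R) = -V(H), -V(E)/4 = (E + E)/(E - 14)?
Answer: √32448405/33 ≈ 172.62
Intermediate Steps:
V(E) = -8*E/(-14 + E) (V(E) = -4*(E + E)/(E - 14) = -4*2*E/(-14 + E) = -8*E/(-14 + E))
B(H, R) = 8*H/(-14 + H) (B(H, R) = -(-8)*H/(-14 + H) = 8*H/(-14 + H))
√(B(-217, -33) + Q) = √(8*(-217)/(-14 - 217) + 29789) = √(8*(-217)/(-231) + 29789) = √(8*(-217)*(-1/231) + 29789) = √(248/33 + 29789) = √(983285/33) = √32448405/33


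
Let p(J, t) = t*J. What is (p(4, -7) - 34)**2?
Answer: 3844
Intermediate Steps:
p(J, t) = J*t
(p(4, -7) - 34)**2 = (4*(-7) - 34)**2 = (-28 - 34)**2 = (-62)**2 = 3844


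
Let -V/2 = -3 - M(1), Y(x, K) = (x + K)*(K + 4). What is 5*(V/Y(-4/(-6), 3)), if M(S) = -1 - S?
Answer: 30/77 ≈ 0.38961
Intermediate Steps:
Y(x, K) = (4 + K)*(K + x) (Y(x, K) = (K + x)*(4 + K) = (4 + K)*(K + x))
V = 2 (V = -2*(-3 - (-1 - 1*1)) = -2*(-3 - (-1 - 1)) = -2*(-3 - 1*(-2)) = -2*(-3 + 2) = -2*(-1) = 2)
5*(V/Y(-4/(-6), 3)) = 5*(2/(3² + 4*3 + 4*(-4/(-6)) + 3*(-4/(-6)))) = 5*(2/(9 + 12 + 4*(-4*(-⅙)) + 3*(-4*(-⅙)))) = 5*(2/(9 + 12 + 4*(⅔) + 3*(⅔))) = 5*(2/(9 + 12 + 8/3 + 2)) = 5*(2/(77/3)) = 5*(2*(3/77)) = 5*(6/77) = 30/77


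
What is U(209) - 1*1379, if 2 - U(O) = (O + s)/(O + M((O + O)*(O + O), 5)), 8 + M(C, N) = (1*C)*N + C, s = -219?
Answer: -288769291/209709 ≈ -1377.0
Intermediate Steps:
M(C, N) = -8 + C + C*N (M(C, N) = -8 + ((1*C)*N + C) = -8 + (C*N + C) = -8 + (C + C*N) = -8 + C + C*N)
U(O) = 2 - (-219 + O)/(-8 + O + 24*O²) (U(O) = 2 - (O - 219)/(O + (-8 + (O + O)*(O + O) + ((O + O)*(O + O))*5)) = 2 - (-219 + O)/(O + (-8 + (2*O)*(2*O) + ((2*O)*(2*O))*5)) = 2 - (-219 + O)/(O + (-8 + 4*O² + (4*O²)*5)) = 2 - (-219 + O)/(O + (-8 + 4*O² + 20*O²)) = 2 - (-219 + O)/(O + (-8 + 24*O²)) = 2 - (-219 + O)/(-8 + O + 24*O²))
U(209) - 1*1379 = (203 + 209 + 48*209²)/(-8 + 209 + 24*209²) - 1*1379 = (203 + 209 + 48*43681)/(-8 + 209 + 24*43681) - 1379 = (203 + 209 + 2096688)/(-8 + 209 + 1048344) - 1379 = 2097100/1048545 - 1379 = (1/1048545)*2097100 - 1379 = 419420/209709 - 1379 = -288769291/209709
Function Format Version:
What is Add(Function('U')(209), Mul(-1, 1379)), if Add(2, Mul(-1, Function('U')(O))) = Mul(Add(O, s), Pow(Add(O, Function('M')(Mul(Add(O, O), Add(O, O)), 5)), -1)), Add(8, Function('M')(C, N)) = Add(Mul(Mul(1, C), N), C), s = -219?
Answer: Rational(-288769291, 209709) ≈ -1377.0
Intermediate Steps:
Function('M')(C, N) = Add(-8, C, Mul(C, N)) (Function('M')(C, N) = Add(-8, Add(Mul(Mul(1, C), N), C)) = Add(-8, Add(Mul(C, N), C)) = Add(-8, Add(C, Mul(C, N))) = Add(-8, C, Mul(C, N)))
Function('U')(O) = Add(2, Mul(-1, Pow(Add(-8, O, Mul(24, Pow(O, 2))), -1), Add(-219, O))) (Function('U')(O) = Add(2, Mul(-1, Mul(Add(O, -219), Pow(Add(O, Add(-8, Mul(Add(O, O), Add(O, O)), Mul(Mul(Add(O, O), Add(O, O)), 5))), -1)))) = Add(2, Mul(-1, Mul(Add(-219, O), Pow(Add(O, Add(-8, Mul(Mul(2, O), Mul(2, O)), Mul(Mul(Mul(2, O), Mul(2, O)), 5))), -1)))) = Add(2, Mul(-1, Mul(Add(-219, O), Pow(Add(O, Add(-8, Mul(4, Pow(O, 2)), Mul(Mul(4, Pow(O, 2)), 5))), -1)))) = Add(2, Mul(-1, Mul(Add(-219, O), Pow(Add(O, Add(-8, Mul(4, Pow(O, 2)), Mul(20, Pow(O, 2)))), -1)))) = Add(2, Mul(-1, Mul(Add(-219, O), Pow(Add(O, Add(-8, Mul(24, Pow(O, 2)))), -1)))) = Add(2, Mul(-1, Mul(Add(-219, O), Pow(Add(-8, O, Mul(24, Pow(O, 2))), -1)))) = Add(2, Mul(-1, Mul(Pow(Add(-8, O, Mul(24, Pow(O, 2))), -1), Add(-219, O)))) = Add(2, Mul(-1, Pow(Add(-8, O, Mul(24, Pow(O, 2))), -1), Add(-219, O))))
Add(Function('U')(209), Mul(-1, 1379)) = Add(Mul(Pow(Add(-8, 209, Mul(24, Pow(209, 2))), -1), Add(203, 209, Mul(48, Pow(209, 2)))), Mul(-1, 1379)) = Add(Mul(Pow(Add(-8, 209, Mul(24, 43681)), -1), Add(203, 209, Mul(48, 43681))), -1379) = Add(Mul(Pow(Add(-8, 209, 1048344), -1), Add(203, 209, 2096688)), -1379) = Add(Mul(Pow(1048545, -1), 2097100), -1379) = Add(Mul(Rational(1, 1048545), 2097100), -1379) = Add(Rational(419420, 209709), -1379) = Rational(-288769291, 209709)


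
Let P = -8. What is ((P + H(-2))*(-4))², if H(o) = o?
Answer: 1600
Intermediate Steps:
((P + H(-2))*(-4))² = ((-8 - 2)*(-4))² = (-10*(-4))² = 40² = 1600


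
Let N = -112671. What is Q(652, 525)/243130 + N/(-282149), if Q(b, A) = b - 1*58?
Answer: 13780648368/34299443185 ≈ 0.40177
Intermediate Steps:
Q(b, A) = -58 + b (Q(b, A) = b - 58 = -58 + b)
Q(652, 525)/243130 + N/(-282149) = (-58 + 652)/243130 - 112671/(-282149) = 594*(1/243130) - 112671*(-1/282149) = 297/121565 + 112671/282149 = 13780648368/34299443185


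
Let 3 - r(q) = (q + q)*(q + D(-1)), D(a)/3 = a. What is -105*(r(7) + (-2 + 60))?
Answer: -525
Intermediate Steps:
D(a) = 3*a
r(q) = 3 - 2*q*(-3 + q) (r(q) = 3 - (q + q)*(q + 3*(-1)) = 3 - 2*q*(q - 3) = 3 - 2*q*(-3 + q))
-105*(r(7) + (-2 + 60)) = -105*((3 - 2*7² + 6*7) + (-2 + 60)) = -105*((3 - 2*49 + 42) + 58) = -105*((3 - 98 + 42) + 58) = -105*(-53 + 58) = -105*5 = -525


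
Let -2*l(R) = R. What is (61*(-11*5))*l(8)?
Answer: 13420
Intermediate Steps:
l(R) = -R/2
(61*(-11*5))*l(8) = (61*(-11*5))*(-½*8) = (61*(-55))*(-4) = -3355*(-4) = 13420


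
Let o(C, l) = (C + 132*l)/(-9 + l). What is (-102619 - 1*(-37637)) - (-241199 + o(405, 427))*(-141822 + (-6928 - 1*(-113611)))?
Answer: -3540787870883/418 ≈ -8.4708e+9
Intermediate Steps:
o(C, l) = (C + 132*l)/(-9 + l)
(-102619 - 1*(-37637)) - (-241199 + o(405, 427))*(-141822 + (-6928 - 1*(-113611))) = (-102619 - 1*(-37637)) - (-241199 + (405 + 132*427)/(-9 + 427))*(-141822 + (-6928 - 1*(-113611))) = (-102619 + 37637) - (-241199 + (405 + 56364)/418)*(-141822 + (-6928 + 113611)) = -64982 - (-241199 + (1/418)*56769)*(-141822 + 106683) = -64982 - (-241199 + 56769/418)*(-35139) = -64982 - (-100764413)*(-35139)/418 = -64982 - 1*3540760708407/418 = -64982 - 3540760708407/418 = -3540787870883/418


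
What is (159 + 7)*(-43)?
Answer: -7138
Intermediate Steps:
(159 + 7)*(-43) = 166*(-43) = -7138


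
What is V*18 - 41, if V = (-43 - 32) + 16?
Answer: -1103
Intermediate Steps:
V = -59 (V = -75 + 16 = -59)
V*18 - 41 = -59*18 - 41 = -1062 - 41 = -1103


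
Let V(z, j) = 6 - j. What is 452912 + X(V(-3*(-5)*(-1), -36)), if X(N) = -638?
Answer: 452274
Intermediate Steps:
452912 + X(V(-3*(-5)*(-1), -36)) = 452912 - 638 = 452274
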